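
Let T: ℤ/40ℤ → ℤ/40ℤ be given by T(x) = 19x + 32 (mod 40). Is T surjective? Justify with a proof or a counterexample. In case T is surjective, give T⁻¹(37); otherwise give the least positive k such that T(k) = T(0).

Since gcd(19, 40) = 1, 19 is invertible modulo 40. Euclid's algorithm: 40 = 2·19 + 2, 19 = 9·2 + 1; back-substituting gives 1 = 19·19 − 9·40, so 19⁻¹ ≡ 19 (mod 40).
Then y ↦ 19(y − 32) is a two-sided inverse to T, so every y ∈ ℤ/40ℤ has a preimage.
Hence T is surjective.
Since T is surjective, we find T⁻¹(37): we need 19x ≡ 37 − 32 ≡ 5 (mod 40). Using 19⁻¹ = 19: x ≡ 19·5 = 95 = 2·40 + 15, so x = 15.
Check: T(15) = 19·15 + 32 = 317 = 7·40 + 37 ≡ 37 (mod 40).

15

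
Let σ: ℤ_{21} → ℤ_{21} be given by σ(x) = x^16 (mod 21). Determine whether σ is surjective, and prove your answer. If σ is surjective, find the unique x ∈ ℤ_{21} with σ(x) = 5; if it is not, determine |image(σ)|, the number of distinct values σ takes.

σ(2): Repeated squaring mod 21: 2^1 ≡ 2, 2^2 ≡ 2² = 4, 2^4 ≡ 4² = 16, 2^8 ≡ 16² = 256 ≡ 4, 2^16 ≡ 4² = 16. So 2^16 ≡ 16 (mod 21).
σ(5): Repeated squaring mod 21: 5^1 ≡ 5, 5^2 ≡ 5² = 25 ≡ 4, 5^4 ≡ 4² = 16, 5^8 ≡ 16² = 256 ≡ 4, 5^16 ≡ 4² = 16. So 5^16 ≡ 16 (mod 21).
So σ(2) = σ(5) = 16 while 2 ≠ 5, thus σ is not injective.
A non-injective map from the 21-element set ℤ_{21} to itself takes at most 20 distinct values, so it cannot be surjective. Hence σ is not surjective.
Since σ is not surjective, we determine |image(σ)|. Computing x^16 mod 21 for each x (by repeated squaring, reducing mod 21 at every step), the values σ(0), σ(1), …, σ(20) are: 0, 1, 16, 18, 4, 16, 15, 7, 1, 9, 4, 4, 9, 1, 7, 15, 16, 4, 18, 16, 1.
The distinct values are {0, 1, 4, 7, 9, 15, 16, 18}; there are 8 of them.

8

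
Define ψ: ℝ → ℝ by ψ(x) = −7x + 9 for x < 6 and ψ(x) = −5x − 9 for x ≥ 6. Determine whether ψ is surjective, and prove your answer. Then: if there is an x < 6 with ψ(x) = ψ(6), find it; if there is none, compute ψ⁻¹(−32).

41/7

Both pieces are strictly decreasing (slopes −7 and −5), so each is injective on its own interval.
The left piece maps (−∞, 6) onto (−33, ∞); the right piece maps [6, ∞) onto (−∞, −39].
The union (−33, ∞) ∪ (−∞, −39] omits the interval between −33 and −39; in particular −33 has no preimage. So ψ is not surjective.
Because the two images are disjoint, no x < 6 has ψ(x) = ψ(6), so we compute ψ⁻¹(−32): −32 lies in (−33, ∞), so solve −7x + 9 = −32: x = (−32 − 9)/(−7) = 41/7.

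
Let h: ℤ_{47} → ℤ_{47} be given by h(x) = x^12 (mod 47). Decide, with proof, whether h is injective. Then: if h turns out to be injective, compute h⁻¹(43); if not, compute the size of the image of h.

h(23): Repeated squaring mod 47: 23^1 ≡ 23, 23^2 ≡ 23² = 529 ≡ 12, 23^4 ≡ 12² = 144 ≡ 3, 23^8 ≡ 3² = 9. Since 12 = 8 + 4, 23^12 ≡ 9·3: 9·3 = 27. So 23^12 ≡ 27 (mod 47).
h(24): Repeated squaring mod 47: 24^1 ≡ 24, 24^2 ≡ 24² = 576 ≡ 12, 24^4 ≡ 12² = 144 ≡ 3, 24^8 ≡ 3² = 9. Since 12 = 8 + 4, 24^12 ≡ 9·3: 9·3 = 27. So 24^12 ≡ 27 (mod 47).
So h(23) = h(24) = 27 while 23 ≠ 24, so h is not injective.
Since h is not injective, we determine |image(h)|. Computing x^12 mod 47 for each x (by repeated squaring, reducing mod 47 at every step), the values h(0), h(1), …, h(46) are: 0, 1, 7, 12, 2, 18, 37, 17, 14, 3, 32, 6, 24, 9, 25, 28, 4, 8, 21, 34, 36, 16, 42, 27, 27, 42, 16, 36, 34, 21, 8, 4, 28, 25, 9, 24, 6, 32, 3, 14, 17, 37, 18, 2, 12, 7, 1.
The distinct values are {0, 1, 2, 3, 4, 6, 7, 8, 9, 12, 14, 16, 17, 18, 21, 24, 25, 27, 28, 32, 34, 36, 37, 42}; there are 24 of them.

24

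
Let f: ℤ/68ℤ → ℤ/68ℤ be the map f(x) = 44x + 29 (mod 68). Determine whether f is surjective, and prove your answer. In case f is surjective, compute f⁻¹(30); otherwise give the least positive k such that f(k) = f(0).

Since gcd(44, 68) = 4, we have 44x ≡ 0 (mod 4) for all x, so f(x) ≡ 1 (mod 4).
But 0 ≢ 1 (mod 4), so 0 ∈ ℤ/68ℤ has no preimage. Hence f is not surjective.
Since f is not surjective, we find the least positive k with f(k) = f(0): this means 44k ≡ 0 (mod 68), i.e. 68 ∣ 44k. Since gcd(44, 68) = 4, dividing through by 4 this holds exactly when 17 ∣ 11k, and as gcd(11, 17) = 1, exactly when 17 ∣ k.
The smallest positive such k is 17.

17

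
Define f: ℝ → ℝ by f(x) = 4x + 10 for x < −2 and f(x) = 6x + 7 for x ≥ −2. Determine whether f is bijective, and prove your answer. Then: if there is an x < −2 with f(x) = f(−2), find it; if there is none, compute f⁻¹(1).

-15/4

Both pieces are strictly increasing (slopes 4 and 6), so each is injective on its own interval.
The left piece maps (−∞, −2) onto (−∞, 2); the right piece maps [−2, ∞) onto [−5, ∞).
These images overlap. In particular f(−2) = −5 (right piece), and solving 4x + 10 = −5 on the left piece gives x = −15/4 < −2.
So f(−15/4) = f(−2) with −15/4 ≠ −2, and f is not injective, hence not bijective. This x = −15/4 is the requested value below −2.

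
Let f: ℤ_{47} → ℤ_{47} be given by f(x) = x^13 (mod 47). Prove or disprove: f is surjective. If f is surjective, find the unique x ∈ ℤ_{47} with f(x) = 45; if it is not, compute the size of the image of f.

29

Since 47 is prime, the nonzero elements of ℤ_{47} form a cyclic group of order 46.
As gcd(13, 46) = 1, raising to the 13th power is a bijection on this group: if a^13 ≡ b^13 then (ab^{−1})^13 = 1, and the only element of order dividing gcd(13, 46) = 1 is 1, so a = b.
With f(0) = 0 this makes f injective on all of ℤ_{47}, hence bijective (finite equal-size domain and codomain). In particular f is surjective.
Since f is surjective, we find the preimage of 45. The inverse of x ↦ x^13 on (ℤ_{47})^× is x ↦ x^39, because 13·39 = 507 = 11·46 + 1 ≡ 1 (mod 46) and x^{46} = 1 for x ≠ 0 (Fermat). So f⁻¹(45) = 45^39 mod 47.
Repeated squaring mod 47: 45^1 ≡ 45, 45^2 ≡ 45² = 2025 ≡ 4, 45^4 ≡ 4² = 16, 45^8 ≡ 16² = 256 ≡ 21, 45^16 ≡ 21² = 441 ≡ 18, 45^32 ≡ 18² = 324 ≡ 42. Since 39 = 32 + 4 + 2 + 1, 45^39 ≡ 42·16·4·45: 42·16 = 672 ≡ 14, then 14·4 = 56 ≡ 9, then 9·45 = 405 ≡ 29. So 45^39 ≡ 29 (mod 47).
Hence f⁻¹(45) = 29.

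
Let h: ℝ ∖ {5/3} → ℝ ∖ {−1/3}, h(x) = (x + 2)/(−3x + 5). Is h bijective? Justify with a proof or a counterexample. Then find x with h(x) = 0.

-2

Suppose h(u) = h(v). Cross-multiplying: (u + 2)(−3v + 5) = (v + 2)(−3u + 5).
Expanding both sides and cancelling the symmetric terms leaves 11·(u − v) = 0. Since 11 ≠ 0, u = v. Hence h is injective.
For any y ≠ −1/3, solving y(−3x + 5) = x + 2 for x gives a well-defined x ≠ 5/3. So h is surjective.
Thus h is bijective.
Solving h(x) = 0: cross-multiplying gives x + 2 = 0(−3x + 5), which rearranges to 1x = −2, so x = −2.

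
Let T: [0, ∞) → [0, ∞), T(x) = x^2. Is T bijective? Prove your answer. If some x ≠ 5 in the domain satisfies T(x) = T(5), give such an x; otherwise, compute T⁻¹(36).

6

On [0, ∞), x ↦ x^2 is strictly increasing (injective) and for any y ∈ [0, ∞) the 2nd root y^{1/2} lies in [0, ∞) (surjective). So T is bijective.
Since x ↦ x^2 is strictly increasing on [0, ∞), it is injective there, so no x ≠ 5 in the domain has T(x) = T(5). We therefore compute T⁻¹(36) = 36^{1/2} = 6 (indeed 6^2 = 36).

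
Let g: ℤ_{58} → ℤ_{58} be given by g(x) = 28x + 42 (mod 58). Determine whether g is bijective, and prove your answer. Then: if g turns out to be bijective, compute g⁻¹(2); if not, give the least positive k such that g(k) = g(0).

29

We have gcd(28, 58) = 2 > 1. Taking u = 0 and v = 29: g(0) = 42 and g(29) = 28·29 + 42 = 854 ≡ 42 (mod 58).
So g(0) = g(29) while 0 ≠ 29, thus g is not injective, hence not bijective.
Since g is not bijective, we find the least positive k with g(k) = g(0): this means 28k ≡ 0 (mod 58), i.e. 58 ∣ 28k. Since gcd(28, 58) = 2, dividing through by 2 this holds exactly when 29 ∣ 14k, and as gcd(14, 29) = 1, exactly when 29 ∣ k.
The smallest positive such k is 29.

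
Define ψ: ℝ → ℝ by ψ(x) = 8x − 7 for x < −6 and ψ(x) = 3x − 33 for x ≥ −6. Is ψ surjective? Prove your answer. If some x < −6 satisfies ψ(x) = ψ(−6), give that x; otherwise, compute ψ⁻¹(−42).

Both pieces are strictly increasing (slopes 8 and 3), so each is injective on its own interval.
The left piece maps (−∞, −6) onto (−∞, −55); the right piece maps [−6, ∞) onto [−51, ∞).
The union (−∞, −55) ∪ [−51, ∞) omits the interval between −55 and −51; in particular −55 has no preimage. So ψ is not surjective.
Because the two images are disjoint, no x < −6 has ψ(x) = ψ(−6), so we compute ψ⁻¹(−42): −42 lies in [−51, ∞), so solve 3x − 33 = −42: x = (−42 + 33)/3 = −3.

-3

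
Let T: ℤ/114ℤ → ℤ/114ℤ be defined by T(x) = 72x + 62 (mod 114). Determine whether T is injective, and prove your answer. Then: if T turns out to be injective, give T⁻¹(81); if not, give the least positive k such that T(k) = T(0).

19

Recall that T is injective if T(s) = T(t) implies s = t.
We have gcd(72, 114) = 6 > 1. Taking s = 0 and t = 19: T(0) = 62 and T(19) = 72·19 + 62 = 1430 ≡ 62 (mod 114).
So T(0) = T(19) while 0 ≠ 19, so T is not injective.
Since T is not injective, we find the least positive k with T(k) = T(0): this means 72k ≡ 0 (mod 114), i.e. 114 ∣ 72k. Since gcd(72, 114) = 6, dividing through by 6 this holds exactly when 19 ∣ 12k, and as gcd(12, 19) = 1, exactly when 19 ∣ k.
The smallest positive such k is 19.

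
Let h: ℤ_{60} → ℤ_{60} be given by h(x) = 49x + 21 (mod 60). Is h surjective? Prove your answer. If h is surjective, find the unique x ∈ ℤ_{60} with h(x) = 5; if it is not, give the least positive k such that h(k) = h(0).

56

By definition, surjectivity means every element of the codomain has a preimage under h.
Since gcd(49, 60) = 1, 49 is invertible modulo 60. Euclid's algorithm: 60 = 1·49 + 11, 49 = 4·11 + 5, 11 = 2·5 + 1; back-substituting gives 1 = 49·49 − 40·60, so 49⁻¹ ≡ 49 (mod 60).
For any y ∈ ℤ_{60}, x = 49(y − 21) mod 60 satisfies h(x) = 49·49(y − 21) + 21 ≡ y (since 49·49 ≡ 1 mod 60). So every y has a preimage.
Thus h is surjective.
Since h is surjective, we compute h⁻¹(5): solve 49x + 21 ≡ 5 (mod 60), i.e. 49x ≡ 44 (mod 60).
Multiplying by 49⁻¹ = 49 gives x ≡ 49·44 = 2156 = 35·60 + 56 ≡ 56 (mod 60).
Check: h(56) = 49·56 + 21 = 2765 = 46·60 + 5 ≡ 5 (mod 60).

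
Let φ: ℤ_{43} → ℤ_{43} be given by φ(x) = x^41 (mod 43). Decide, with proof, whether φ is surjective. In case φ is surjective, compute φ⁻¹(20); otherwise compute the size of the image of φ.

28

Since 43 is prime, the nonzero elements of ℤ_{43} form a cyclic group of order 42.
As gcd(41, 42) = 1, raising to the 41st power is a bijection on this group: if s^41 ≡ t^41 then (st^{−1})^41 = 1, and the only element of order dividing gcd(41, 42) = 1 is 1, so s = t.
With φ(0) = 0 this makes φ injective on all of ℤ_{43}, hence bijective (finite equal-size domain and codomain). In particular φ is surjective.
Since φ is surjective, we find the preimage of 20. The inverse of x ↦ x^41 on (ℤ_{43})^× is x ↦ x^41, because 41·41 = 1681 = 40·42 + 1 ≡ 1 (mod 42) and x^{42} = 1 for x ≠ 0 (Fermat). So φ⁻¹(20) = 20^41 mod 43.
Repeated squaring mod 43: 20^1 ≡ 20, 20^2 ≡ 20² = 400 ≡ 13, 20^4 ≡ 13² = 169 ≡ 40, 20^8 ≡ 40² = 1600 ≡ 9, 20^16 ≡ 9² = 81 ≡ 38, 20^32 ≡ 38² = 1444 ≡ 25. Since 41 = 32 + 8 + 1, 20^41 ≡ 25·9·20: 25·9 = 225 ≡ 10, then 10·20 = 200 ≡ 28. So 20^41 ≡ 28 (mod 43).
Hence φ⁻¹(20) = 28.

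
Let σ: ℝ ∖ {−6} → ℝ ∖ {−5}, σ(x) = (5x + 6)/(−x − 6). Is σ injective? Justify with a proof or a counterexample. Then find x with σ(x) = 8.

Suppose σ(x_1) = σ(x_2). Cross-multiplying: (5x_1 + 6)(−x_2 − 6) = (5x_2 + 6)(−x_1 − 6).
Expanding both sides and cancelling the symmetric terms leaves −24·(x_1 − x_2) = 0. Since −24 ≠ 0, x_1 = x_2. Hence σ is injective.
Solving σ(x) = 8: cross-multiplying gives 5x + 6 = 8(−x − 6), which rearranges to 13x = −54, so x = −54/13.

-54/13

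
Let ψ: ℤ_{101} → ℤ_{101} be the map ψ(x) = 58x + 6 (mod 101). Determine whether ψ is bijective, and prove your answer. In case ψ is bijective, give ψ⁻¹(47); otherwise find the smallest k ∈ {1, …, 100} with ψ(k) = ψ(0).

93

By definition, ψ is injective if ψ(s) = ψ(t) implies s = t.
If ψ(s) = ψ(t), then 58s ≡ 58t (mod 101). Because gcd(58, 101) = 1, we may cancel 58 to get s ≡ t (mod 101).
We now compute 58⁻¹ mod 101 explicitly. Euclid's algorithm: 101 = 1·58 + 43, 58 = 1·43 + 15, 43 = 2·15 + 13, 15 = 1·13 + 2, 13 = 6·2 + 1; back-substituting gives 1 = 54·58 − 31·101, so 58⁻¹ ≡ 54 (mod 101).
For any y ∈ ℤ_{101}, x = 54(y − 6) mod 101 satisfies ψ(x) = 58·54(y − 6) + 6 ≡ y (since 58·54 ≡ 1 mod 101). So every y has a preimage.
Thus ψ is bijective.
Since ψ is bijective, we compute ψ⁻¹(47): solve 58x + 6 ≡ 47 (mod 101), i.e. 58x ≡ 41 (mod 101).
Multiplying by 58⁻¹ = 54 gives x ≡ 54·41 = 2214 = 21·101 + 93 ≡ 93 (mod 101).
Check: ψ(93) = 58·93 + 6 = 5400 = 53·101 + 47 ≡ 47 (mod 101).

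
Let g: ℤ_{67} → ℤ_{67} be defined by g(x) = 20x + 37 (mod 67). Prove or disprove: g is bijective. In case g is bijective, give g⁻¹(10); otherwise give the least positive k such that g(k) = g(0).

By definition, g is injective if g(u) = g(v) implies u = v.
If g(u) = g(v), then 20u ≡ 20v (mod 67). Because gcd(20, 67) = 1, we may cancel 20 to get u ≡ v (mod 67).
We now compute 20⁻¹ mod 67 explicitly. Euclid's algorithm: 67 = 3·20 + 7, 20 = 2·7 + 6, 7 = 1·6 + 1; back-substituting gives 1 = 57·20 − 17·67, so 20⁻¹ ≡ 57 (mod 67).
Then y ↦ 57(y − 37) is a two-sided inverse to g, so every y ∈ ℤ_{67} has a preimage.
Hence g is bijective.
Since g is bijective, we find g⁻¹(10): we need 20x ≡ 10 − 37 ≡ 40 (mod 67). Using 20⁻¹ = 57: x ≡ 57·40 = 2280 = 34·67 + 2, so x = 2.
Check: g(2) = 20·2 + 37 = 77 = 1·67 + 10 ≡ 10 (mod 67).

2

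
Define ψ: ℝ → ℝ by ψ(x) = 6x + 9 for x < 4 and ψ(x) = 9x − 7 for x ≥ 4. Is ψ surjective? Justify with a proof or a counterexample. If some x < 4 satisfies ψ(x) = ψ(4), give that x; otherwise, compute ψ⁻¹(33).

Both pieces are strictly increasing (slopes 6 and 9), so each is injective on its own interval.
The left piece maps (−∞, 4) onto (−∞, 33); the right piece maps [4, ∞) onto [29, ∞).
The union (−∞, 33) ∪ [29, ∞) covers ℝ, so ψ is surjective.
For the follow-up: the images overlap, so an x < 4 with ψ(x) = ψ(4) exists. ψ(4) = 29; solving 6x + 9 = 29 for x < 4 gives x = (29 − 9)/6 = 10/3.

10/3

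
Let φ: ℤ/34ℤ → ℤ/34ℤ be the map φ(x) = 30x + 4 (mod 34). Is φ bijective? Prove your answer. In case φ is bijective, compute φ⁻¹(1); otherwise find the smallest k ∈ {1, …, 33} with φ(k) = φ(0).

By definition, φ is injective if φ(x_1) = φ(x_2) implies x_1 = x_2.
We have gcd(30, 34) = 2 > 1. Taking x_1 = 0 and x_2 = 17: φ(0) = 4 and φ(17) = 30·17 + 4 = 514 ≡ 4 (mod 34).
So φ(0) = φ(17) while 0 ≠ 17, so φ is not injective, hence not bijective.
Since φ is not bijective, we find the least positive k with φ(k) = φ(0): this means 30k ≡ 0 (mod 34), i.e. 34 ∣ 30k. Since gcd(30, 34) = 2, dividing through by 2 this holds exactly when 17 ∣ 15k, and as gcd(15, 17) = 1, exactly when 17 ∣ k.
The smallest positive such k is 17.

17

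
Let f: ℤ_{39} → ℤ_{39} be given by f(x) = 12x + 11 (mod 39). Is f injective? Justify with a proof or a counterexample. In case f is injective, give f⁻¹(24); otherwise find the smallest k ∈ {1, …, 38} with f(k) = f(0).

We have gcd(12, 39) = 3 > 1. Taking u = 0 and v = 13: f(0) = 11 and f(13) = 12·13 + 11 = 167 ≡ 11 (mod 39).
So f(0) = f(13) while 0 ≠ 13, thus f is not injective.
Since f is not injective, we find the least positive k with f(k) = f(0): this means 12k ≡ 0 (mod 39), i.e. 39 ∣ 12k. Since gcd(12, 39) = 3, dividing through by 3 this holds exactly when 13 ∣ 4k, and as gcd(4, 13) = 1, exactly when 13 ∣ k.
The smallest positive such k is 13.

13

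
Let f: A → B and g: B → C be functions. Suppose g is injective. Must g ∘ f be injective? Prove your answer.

No. Take A = {1, 2}, B = C = {1, 2, 3, 4}, f(1) = f(2) = 1, and g = identity (injective).
Then (g ∘ f)(1) = (g ∘ f)(2) = 1 with 1 ≠ 2, so g ∘ f is not injective.

not injective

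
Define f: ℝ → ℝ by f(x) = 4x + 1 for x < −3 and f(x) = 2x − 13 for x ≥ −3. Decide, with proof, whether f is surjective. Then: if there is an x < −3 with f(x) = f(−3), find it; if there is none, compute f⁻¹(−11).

-5

Both pieces are strictly increasing (slopes 4 and 2), so each is injective on its own interval.
The left piece maps (−∞, −3) onto (−∞, −11); the right piece maps [−3, ∞) onto [−19, ∞).
The union (−∞, −11) ∪ [−19, ∞) covers ℝ, so f is surjective.
For the follow-up: the images overlap, so an x < −3 with f(x) = f(−3) exists. f(−3) = −19; solving 4x + 1 = −19 for x < −3 gives x = (−19 − 1)/4 = −5.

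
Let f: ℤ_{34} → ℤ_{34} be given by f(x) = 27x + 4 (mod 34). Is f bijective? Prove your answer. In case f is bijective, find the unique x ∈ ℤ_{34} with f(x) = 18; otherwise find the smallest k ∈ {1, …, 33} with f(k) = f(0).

If f(u) = f(v), then 27u ≡ 27v (mod 34). Because gcd(27, 34) = 1, we may cancel 27 to get u ≡ v (mod 34).
We now compute 27⁻¹ mod 34 explicitly. Euclid's algorithm: 34 = 1·27 + 7, 27 = 3·7 + 6, 7 = 1·6 + 1; back-substituting gives 1 = 29·27 − 23·34, so 27⁻¹ ≡ 29 (mod 34).
For any y ∈ ℤ_{34}, x = 29(y − 4) mod 34 satisfies f(x) = 27·29(y − 4) + 4 ≡ y (since 27·29 ≡ 1 mod 34). So every y has a preimage.
Thus f is bijective.
Since f is bijective, we find f⁻¹(18): we need 27x ≡ 18 − 4 ≡ 14 (mod 34). Using 27⁻¹ = 29: x ≡ 29·14 = 406 = 11·34 + 32, so x = 32.
Check: f(32) = 27·32 + 4 = 868 = 25·34 + 18 ≡ 18 (mod 34).

32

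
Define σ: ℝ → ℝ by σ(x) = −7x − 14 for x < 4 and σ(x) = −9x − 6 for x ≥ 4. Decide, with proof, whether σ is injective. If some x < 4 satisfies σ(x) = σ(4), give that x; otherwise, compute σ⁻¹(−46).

40/9

Both pieces are strictly decreasing (slopes −7 and −9), so each is injective on its own interval.
The left piece maps (−∞, 4) onto (−42, ∞); the right piece maps [4, ∞) onto (−∞, −42].
These images are disjoint, so no value is attained by both pieces. Thus σ is injective.
Because the two images are disjoint, no x < 4 has σ(x) = σ(4), so we compute σ⁻¹(−46): −46 lies in (−∞, −42], so solve −9x − 6 = −46: x = (−46 + 6)/(−9) = 40/9.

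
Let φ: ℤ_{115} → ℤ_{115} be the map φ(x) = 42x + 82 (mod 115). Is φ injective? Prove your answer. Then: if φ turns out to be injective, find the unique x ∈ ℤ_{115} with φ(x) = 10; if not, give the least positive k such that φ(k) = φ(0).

If φ(a) = φ(b), then 42a ≡ 42b (mod 115). Because gcd(42, 115) = 1, we may cancel 42 to get a ≡ b (mod 115).
So φ is injective.
We now compute 42⁻¹ mod 115 explicitly. Euclid's algorithm: 115 = 2·42 + 31, 42 = 1·31 + 11, 31 = 2·11 + 9, 11 = 1·9 + 2, 9 = 4·2 + 1; back-substituting gives 1 = 63·42 − 23·115, so 42⁻¹ ≡ 63 (mod 115).
Since φ is injective, we compute φ⁻¹(10): solve 42x + 82 ≡ 10 (mod 115), i.e. 42x ≡ 43 (mod 115).
Multiplying by 42⁻¹ = 63 gives x ≡ 63·43 = 2709 = 23·115 + 64 ≡ 64 (mod 115).
Check: φ(64) = 42·64 + 82 = 2770 = 24·115 + 10 ≡ 10 (mod 115).

64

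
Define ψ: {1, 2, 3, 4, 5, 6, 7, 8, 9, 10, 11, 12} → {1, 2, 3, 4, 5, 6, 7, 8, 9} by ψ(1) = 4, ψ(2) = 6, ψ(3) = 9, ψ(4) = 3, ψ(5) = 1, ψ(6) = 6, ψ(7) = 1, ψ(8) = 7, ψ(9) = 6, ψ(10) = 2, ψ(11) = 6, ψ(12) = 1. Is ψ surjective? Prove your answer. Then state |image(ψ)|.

7

No element maps to 5, so ψ is not surjective.
The image of ψ is {1, 2, 3, 4, 6, 7, 9}, which has 7 elements.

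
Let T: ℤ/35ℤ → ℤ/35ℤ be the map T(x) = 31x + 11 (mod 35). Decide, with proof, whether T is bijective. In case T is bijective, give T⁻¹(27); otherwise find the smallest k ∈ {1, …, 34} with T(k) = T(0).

31

Suppose T(s) = T(t) in ℤ/35ℤ. Then 31s + 11 ≡ 31t + 11 (mod 35), therefore 31(s − t) ≡ 0 (mod 35).
Since gcd(31, 35) = 1, 31 is invertible modulo 35, so s − t ≡ 0 (mod 35), i.e. s = t.
We now compute 31⁻¹ mod 35 explicitly. Euclid's algorithm: 35 = 1·31 + 4, 31 = 7·4 + 3, 4 = 1·3 + 1; back-substituting gives 1 = 26·31 − 23·35, so 31⁻¹ ≡ 26 (mod 35).
Then y ↦ 26(y − 11) is a two-sided inverse to T, so every y ∈ ℤ/35ℤ has a preimage.
Hence T is bijective.
Since T is bijective, we compute T⁻¹(27): solve 31x + 11 ≡ 27 (mod 35), i.e. 31x ≡ 16 (mod 35).
Multiplying by 31⁻¹ = 26 gives x ≡ 26·16 = 416 = 11·35 + 31 ≡ 31 (mod 35).
Check: T(31) = 31·31 + 11 = 972 = 27·35 + 27 ≡ 27 (mod 35).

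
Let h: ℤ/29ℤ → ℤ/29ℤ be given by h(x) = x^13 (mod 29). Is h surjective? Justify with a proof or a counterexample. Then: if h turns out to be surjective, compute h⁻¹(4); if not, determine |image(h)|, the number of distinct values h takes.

22

Since 29 is prime, the nonzero elements of ℤ/29ℤ form a cyclic group of order 28.
As gcd(13, 28) = 1, raising to the 13th power is a bijection on this group: if s^13 ≡ t^13 then (st^{−1})^13 = 1, and the only element of order dividing gcd(13, 28) = 1 is 1, so s = t.
With h(0) = 0 this makes h injective on all of ℤ/29ℤ, hence bijective (finite equal-size domain and codomain). In particular h is surjective.
Since h is surjective, we find the preimage of 4. The inverse of x ↦ x^13 on (ℤ/29ℤ)^× is x ↦ x^13, because 13·13 = 169 = 6·28 + 1 ≡ 1 (mod 28) and x^{28} = 1 for x ≠ 0 (Fermat). So h⁻¹(4) = 4^13 mod 29.
Repeated squaring mod 29: 4^1 ≡ 4, 4^2 ≡ 4² = 16, 4^4 ≡ 16² = 256 ≡ 24, 4^8 ≡ 24² = 576 ≡ 25. Since 13 = 8 + 4 + 1, 4^13 ≡ 25·24·4: 25·24 = 600 ≡ 20, then 20·4 = 80 ≡ 22. So 4^13 ≡ 22 (mod 29).
Hence h⁻¹(4) = 22.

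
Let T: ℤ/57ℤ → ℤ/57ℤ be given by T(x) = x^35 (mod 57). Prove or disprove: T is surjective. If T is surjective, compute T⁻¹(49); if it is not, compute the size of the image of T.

Computing x^35 mod 57 for each x (by repeated squaring, reducing mod 57 at every step), the values T(0), T(1), …, T(56) are: 0, 1, 29, 51, 43, 23, 54, 49, 50, 36, 40, 26, 27, 22, 53, 33, 25, 47, 18, 19, 20, 48, 13, 5, 42, 16, 11, 12, 55, 2, 45, 46, 41, 15, 52, 44, 9, 37, 38, 39, 10, 32, 24, 4, 35, 30, 31, 17, 21, 7, 8, 3, 34, 14, 6, 28, 56.
Every element of ℤ/57ℤ appears exactly once in this list, so T is a bijection, and in particular surjective.
Since T is surjective, we read off the preimage of 49 from the same table: T(7) = 49, so T⁻¹(49) = 7.

7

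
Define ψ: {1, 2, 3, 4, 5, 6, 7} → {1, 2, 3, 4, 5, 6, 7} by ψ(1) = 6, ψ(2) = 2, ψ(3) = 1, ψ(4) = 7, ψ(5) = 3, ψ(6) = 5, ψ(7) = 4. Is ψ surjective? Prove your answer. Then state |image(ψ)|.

Every element of the codomain has a preimage: 1 = ψ(3), 2 = ψ(2), 3 = ψ(5), 4 = ψ(7), 5 = ψ(6), 6 = ψ(1), 7 = ψ(4).
So ψ is surjective.
The image of ψ is {1, 2, 3, 4, 5, 6, 7}, which has 7 elements.

7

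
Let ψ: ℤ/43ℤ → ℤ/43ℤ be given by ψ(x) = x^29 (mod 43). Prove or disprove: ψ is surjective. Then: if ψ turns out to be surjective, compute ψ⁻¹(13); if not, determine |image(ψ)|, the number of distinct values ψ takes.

38

Since 43 is prime, the nonzero elements of ℤ/43ℤ form a cyclic group of order 42.
As gcd(29, 42) = 1, raising to the 29th power is a bijection on this group: if u^29 ≡ v^29 then (uv^{−1})^29 = 1, and the only element of order dividing gcd(29, 42) = 1 is 1, so u = v.
With ψ(0) = 0 this makes ψ injective on all of ℤ/43ℤ, hence bijective (finite equal-size domain and codomain). In particular ψ is surjective.
Since ψ is surjective, we find the preimage of 13. The inverse of x ↦ x^29 on (ℤ/43ℤ)^× is x ↦ x^29, because 29·29 = 841 = 20·42 + 1 ≡ 1 (mod 42) and x^{42} = 1 for x ≠ 0 (Fermat). So ψ⁻¹(13) = 13^29 mod 43.
Repeated squaring mod 43: 13^1 ≡ 13, 13^2 ≡ 13² = 169 ≡ 40, 13^4 ≡ 40² = 1600 ≡ 9, 13^8 ≡ 9² = 81 ≡ 38, 13^16 ≡ 38² = 1444 ≡ 25. Since 29 = 16 + 8 + 4 + 1, 13^29 ≡ 25·38·9·13: 25·38 = 950 ≡ 4, then 4·9 = 36, then 36·13 = 468 ≡ 38. So 13^29 ≡ 38 (mod 43).
Hence ψ⁻¹(13) = 38.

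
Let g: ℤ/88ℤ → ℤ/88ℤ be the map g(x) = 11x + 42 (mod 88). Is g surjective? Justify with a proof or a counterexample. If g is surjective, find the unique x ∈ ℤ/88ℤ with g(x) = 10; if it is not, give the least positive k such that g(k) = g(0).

8

Recall: g is surjective if every y in the codomain equals g(x) for some x in the domain.
Since gcd(11, 88) = 11, we have 11x ≡ 0 (mod 11) for all x, so g(x) ≡ 9 (mod 11).
But 0 ≢ 9 (mod 11), so 0 ∈ ℤ/88ℤ has no preimage. Therefore g is not surjective.
Since g is not surjective, we find the least positive k with g(k) = g(0): this means 11k ≡ 0 (mod 88), i.e. 88 ∣ 11k. Since gcd(11, 88) = 11, dividing through by 11 this holds exactly when 8 ∣ k.
The smallest positive such k is 8.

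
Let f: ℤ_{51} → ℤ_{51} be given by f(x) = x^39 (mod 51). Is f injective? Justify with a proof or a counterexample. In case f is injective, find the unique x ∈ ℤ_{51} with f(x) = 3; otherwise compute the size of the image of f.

Computing x^39 mod 51 for each x (by repeated squaring, reducing mod 51 at every step), the values f(0), f(1), …, f(50) are: 0, 1, 26, 45, 13, 44, 48, 46, 32, 36, 22, 20, 24, 4, 23, 42, 16, 17, 18, 43, 11, 30, 10, 14, 12, 49, 2, 39, 37, 41, 21, 40, 8, 33, 34, 35, 9, 28, 47, 27, 31, 29, 15, 19, 5, 3, 7, 38, 6, 25, 50.
Every element of ℤ_{51} appears exactly once in this list, so f is a bijection, and in particular injective.
Since f is injective, we read off the preimage of 3 from the same table: f(45) = 3, so f⁻¹(3) = 45.

45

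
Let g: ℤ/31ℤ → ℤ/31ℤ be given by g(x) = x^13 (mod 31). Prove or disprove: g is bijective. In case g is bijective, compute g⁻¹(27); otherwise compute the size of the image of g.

15

Since 31 is prime, the nonzero elements of ℤ/31ℤ form a cyclic group of order 30.
As gcd(13, 30) = 1, raising to the 13th power is a bijection on this group: if s^13 ≡ t^13 then (st^{−1})^13 = 1, and the only element of order dividing gcd(13, 30) = 1 is 1, so s = t.
With g(0) = 0 this makes g injective on all of ℤ/31ℤ, hence bijective (finite equal-size domain and codomain). In particular g is bijective.
Since g is bijective, we find the preimage of 27. The inverse of x ↦ x^13 on (ℤ/31ℤ)^× is x ↦ x^7, because 13·7 = 91 = 3·30 + 1 ≡ 1 (mod 30) and x^{30} = 1 for x ≠ 0 (Fermat). So g⁻¹(27) = 27^7 mod 31.
Repeated squaring mod 31: 27^1 ≡ 27, 27^2 ≡ 27² = 729 ≡ 16, 27^4 ≡ 16² = 256 ≡ 8. Since 7 = 4 + 2 + 1, 27^7 ≡ 8·16·27: 8·16 = 128 ≡ 4, then 4·27 = 108 ≡ 15. So 27^7 ≡ 15 (mod 31).
Hence g⁻¹(27) = 15.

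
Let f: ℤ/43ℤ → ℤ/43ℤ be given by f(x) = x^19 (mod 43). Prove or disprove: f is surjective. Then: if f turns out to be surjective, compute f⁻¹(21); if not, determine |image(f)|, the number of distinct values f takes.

16

Since 43 is prime, the nonzero elements of ℤ/43ℤ form a cyclic group of order 42.
As gcd(19, 42) = 1, raising to the 19th power is a bijection on this group: if x_1^19 ≡ x_2^19 then (x_1x_2^{−1})^19 = 1, and the only element of order dividing gcd(19, 42) = 1 is 1, so x_1 = x_2.
With f(0) = 0 this makes f injective on all of ℤ/43ℤ, hence bijective (finite equal-size domain and codomain). In particular f is surjective.
Since f is surjective, we find the preimage of 21. The inverse of x ↦ x^19 on (ℤ/43ℤ)^× is x ↦ x^31, because 19·31 = 589 = 14·42 + 1 ≡ 1 (mod 42) and x^{42} = 1 for x ≠ 0 (Fermat). So f⁻¹(21) = 21^31 mod 43.
Repeated squaring mod 43: 21^1 ≡ 21, 21^2 ≡ 21² = 441 ≡ 11, 21^4 ≡ 11² = 121 ≡ 35, 21^8 ≡ 35² = 1225 ≡ 21, 21^16 ≡ 21² = 441 ≡ 11. Since 31 = 16 + 8 + 4 + 2 + 1, 21^31 ≡ 11·21·35·11·21: 11·21 = 231 ≡ 16, then 16·35 = 560 ≡ 1, then 1·11 = 11, then 11·21 = 231 ≡ 16. So 21^31 ≡ 16 (mod 43).
Hence f⁻¹(21) = 16.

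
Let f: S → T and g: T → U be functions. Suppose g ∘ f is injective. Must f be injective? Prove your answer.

injective

Suppose f(a) = f(b). Applying g: (g ∘ f)(a) = (g ∘ f)(b). Since g ∘ f is injective, a = b. Thus f is injective.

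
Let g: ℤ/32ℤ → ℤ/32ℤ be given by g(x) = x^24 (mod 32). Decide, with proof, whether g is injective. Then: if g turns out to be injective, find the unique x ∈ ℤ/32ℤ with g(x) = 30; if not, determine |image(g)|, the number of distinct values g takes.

2

g(0) = 0^24 = 0.
g(2): Repeated squaring mod 32: 2^1 ≡ 2, 2^2 ≡ 2² = 4, 2^4 ≡ 4² = 16, 2^8 ≡ 16² = 256 ≡ 0, 2^16 ≡ 0² = 0. Since 24 = 16 + 8, 2^24 ≡ 0·0: 0·0 = 0. So 2^24 ≡ 0 (mod 32).
So g(0) = g(2) = 0 while 0 ≠ 2, therefore g is not injective.
Since g is not injective, we determine |image(g)|. Computing x^24 mod 32 for each x (by repeated squaring, reducing mod 32 at every step), the values g(0), g(1), …, g(31) are: 0, 1, 0, 1, 0, 1, 0, 1, 0, 1, 0, 1, 0, 1, 0, 1, 0, 1, 0, 1, 0, 1, 0, 1, 0, 1, 0, 1, 0, 1, 0, 1.
The distinct values are {0, 1}; there are 2 of them.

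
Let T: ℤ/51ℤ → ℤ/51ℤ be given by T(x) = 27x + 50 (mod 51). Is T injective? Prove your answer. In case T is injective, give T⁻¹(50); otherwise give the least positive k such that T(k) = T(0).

We have gcd(27, 51) = 3 > 1. Taking s = 0 and t = 17: T(0) = 50 and T(17) = 27·17 + 50 = 509 ≡ 50 (mod 51).
So T(0) = T(17) while 0 ≠ 17, so T is not injective.
Since T is not injective, we find the least positive k with T(k) = T(0): this means 27k ≡ 0 (mod 51), i.e. 51 ∣ 27k. Since gcd(27, 51) = 3, dividing through by 3 this holds exactly when 17 ∣ 9k, and as gcd(9, 17) = 1, exactly when 17 ∣ k.
The smallest positive such k is 17.

17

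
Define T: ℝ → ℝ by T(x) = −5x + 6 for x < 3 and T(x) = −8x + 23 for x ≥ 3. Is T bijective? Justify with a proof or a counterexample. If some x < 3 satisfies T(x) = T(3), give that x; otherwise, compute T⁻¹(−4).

Both pieces are strictly decreasing (slopes −5 and −8), so each is injective on its own interval.
The left piece maps (−∞, 3) onto (−9, ∞); the right piece maps [3, ∞) onto (−∞, −1].
These images overlap. In particular T(3) = −1 (right piece), and solving −5x + 6 = −1 on the left piece gives x = 7/5 < 3.
So T(7/5) = T(3) with 7/5 ≠ 3, and T is not injective, hence not bijective. This x = 7/5 is the requested value below 3.

7/5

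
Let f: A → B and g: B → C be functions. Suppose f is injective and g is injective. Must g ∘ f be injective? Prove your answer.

injective

Suppose (g ∘ f)(u) = (g ∘ f)(v), i.e. g(f(u)) = g(f(v)).
Since g is injective, f(u) = f(v). Since f is injective, u = v. Hence g ∘ f is injective.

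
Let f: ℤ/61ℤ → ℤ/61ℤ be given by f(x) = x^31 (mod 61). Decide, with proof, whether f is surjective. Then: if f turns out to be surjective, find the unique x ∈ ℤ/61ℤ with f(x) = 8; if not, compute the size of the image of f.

53

Since 61 is prime, the nonzero elements of ℤ/61ℤ form a cyclic group of order 60.
As gcd(31, 60) = 1, raising to the 31st power is a bijection on this group: if s^31 ≡ t^31 then (st^{−1})^31 = 1, and the only element of order dividing gcd(31, 60) = 1 is 1, so s = t.
With f(0) = 0 this makes f injective on all of ℤ/61ℤ, hence bijective (finite equal-size domain and codomain). In particular f is surjective.
Since f is surjective, we find the preimage of 8. The inverse of x ↦ x^31 on (ℤ/61ℤ)^× is x ↦ x^31, because 31·31 = 961 = 16·60 + 1 ≡ 1 (mod 60) and x^{60} = 1 for x ≠ 0 (Fermat). So f⁻¹(8) = 8^31 mod 61.
Repeated squaring mod 61: 8^1 ≡ 8, 8^2 ≡ 8² = 64 ≡ 3, 8^4 ≡ 3² = 9, 8^8 ≡ 9² = 81 ≡ 20, 8^16 ≡ 20² = 400 ≡ 34. Since 31 = 16 + 8 + 4 + 2 + 1, 8^31 ≡ 34·20·9·3·8: 34·20 = 680 ≡ 9, then 9·9 = 81 ≡ 20, then 20·3 = 60, then 60·8 = 480 ≡ 53. So 8^31 ≡ 53 (mod 61).
Hence f⁻¹(8) = 53.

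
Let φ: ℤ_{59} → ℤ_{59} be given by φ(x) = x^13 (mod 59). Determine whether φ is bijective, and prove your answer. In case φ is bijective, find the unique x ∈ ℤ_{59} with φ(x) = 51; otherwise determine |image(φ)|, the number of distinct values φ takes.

15

Since 59 is prime, the nonzero elements of ℤ_{59} form a cyclic group of order 58.
As gcd(13, 58) = 1, raising to the 13th power is a bijection on this group: if a^13 ≡ b^13 then (ab^{−1})^13 = 1, and the only element of order dividing gcd(13, 58) = 1 is 1, so a = b.
With φ(0) = 0 this makes φ injective on all of ℤ_{59}, hence bijective (finite equal-size domain and codomain). In particular φ is bijective.
Since φ is bijective, we find the preimage of 51. The inverse of x ↦ x^13 on (ℤ_{59})^× is x ↦ x^9, because 13·9 = 117 = 2·58 + 1 ≡ 1 (mod 58) and x^{58} = 1 for x ≠ 0 (Fermat). So φ⁻¹(51) = 51^9 mod 59.
Repeated squaring mod 59: 51^1 ≡ 51, 51^2 ≡ 51² = 2601 ≡ 5, 51^4 ≡ 5² = 25, 51^8 ≡ 25² = 625 ≡ 35. Since 9 = 8 + 1, 51^9 ≡ 35·51: 35·51 = 1785 ≡ 15. So 51^9 ≡ 15 (mod 59).
Hence φ⁻¹(51) = 15.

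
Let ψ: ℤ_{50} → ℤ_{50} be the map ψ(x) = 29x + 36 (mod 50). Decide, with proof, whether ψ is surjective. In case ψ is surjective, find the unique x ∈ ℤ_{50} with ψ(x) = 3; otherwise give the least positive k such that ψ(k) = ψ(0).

Since gcd(29, 50) = 1, 29 is invertible modulo 50. Euclid's algorithm: 50 = 1·29 + 21, 29 = 1·21 + 8, 21 = 2·8 + 5, 8 = 1·5 + 3, 5 = 1·3 + 2, 3 = 1·2 + 1; back-substituting gives 1 = 19·29 − 11·50, so 29⁻¹ ≡ 19 (mod 50).
Then y ↦ 19(y − 36) is a two-sided inverse to ψ, so every y ∈ ℤ_{50} has a preimage.
Therefore ψ is surjective.
Since ψ is surjective, we find ψ⁻¹(3): we need 29x ≡ 3 − 36 ≡ 17 (mod 50). Using 29⁻¹ = 19: x ≡ 19·17 = 323 = 6·50 + 23, so x = 23.
Check: ψ(23) = 29·23 + 36 = 703 = 14·50 + 3 ≡ 3 (mod 50).

23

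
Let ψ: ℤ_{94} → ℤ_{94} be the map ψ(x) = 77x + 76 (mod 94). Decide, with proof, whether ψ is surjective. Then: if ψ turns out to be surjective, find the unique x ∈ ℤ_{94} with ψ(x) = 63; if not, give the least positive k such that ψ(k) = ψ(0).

45

Recall: surjectivity means every element of the codomain has a preimage under ψ.
Since gcd(77, 94) = 1, 77 is invertible modulo 94. Euclid's algorithm: 94 = 1·77 + 17, 77 = 4·17 + 9, 17 = 1·9 + 8, 9 = 1·8 + 1; back-substituting gives 1 = 11·77 − 9·94, so 77⁻¹ ≡ 11 (mod 94).
Then y ↦ 11(y − 76) is a two-sided inverse to ψ, so every y ∈ ℤ_{94} has a preimage.
So ψ is surjective.
Since ψ is surjective, we compute ψ⁻¹(63): solve 77x + 76 ≡ 63 (mod 94), i.e. 77x ≡ 81 (mod 94).
Multiplying by 77⁻¹ = 11 gives x ≡ 11·81 = 891 = 9·94 + 45 ≡ 45 (mod 94).
Check: ψ(45) = 77·45 + 76 = 3541 = 37·94 + 63 ≡ 63 (mod 94).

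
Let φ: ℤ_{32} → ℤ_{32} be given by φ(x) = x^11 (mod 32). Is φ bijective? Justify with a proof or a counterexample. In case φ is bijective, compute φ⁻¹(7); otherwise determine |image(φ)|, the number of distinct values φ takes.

17

φ(0) = 0^11 = 0.
φ(2): Repeated squaring mod 32: 2^1 ≡ 2, 2^2 ≡ 2² = 4, 2^4 ≡ 4² = 16, 2^8 ≡ 16² = 256 ≡ 0. Since 11 = 8 + 2 + 1, 2^11 ≡ 0·4·2: 0·4 = 0, then 0·2 = 0. So 2^11 ≡ 0 (mod 32).
So φ(0) = φ(2) = 0 while 0 ≠ 2, hence φ is not injective, hence not bijective.
Since φ is not bijective, we determine |image(φ)|. Computing x^11 mod 32 for each x (by repeated squaring, reducing mod 32 at every step), the values φ(0), φ(1), …, φ(31) are: 0, 1, 0, 27, 0, 29, 0, 23, 0, 25, 0, 19, 0, 21, 0, 15, 0, 17, 0, 11, 0, 13, 0, 7, 0, 9, 0, 3, 0, 5, 0, 31.
The distinct values are {0, 1, 3, 5, 7, 9, 11, 13, 15, 17, 19, 21, 23, 25, 27, 29, 31}; there are 17 of them.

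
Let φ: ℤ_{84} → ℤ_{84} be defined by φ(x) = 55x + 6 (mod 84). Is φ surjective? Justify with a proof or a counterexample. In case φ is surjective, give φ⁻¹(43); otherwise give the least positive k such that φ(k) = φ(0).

By definition, φ is surjective if every y in the codomain equals φ(x) for some x in the domain.
Since gcd(55, 84) = 1, 55 is invertible modulo 84. Euclid's algorithm: 84 = 1·55 + 29, 55 = 1·29 + 26, 29 = 1·26 + 3, 26 = 8·3 + 2, 3 = 1·2 + 1; back-substituting gives 1 = 55·55 − 36·84, so 55⁻¹ ≡ 55 (mod 84).
For any y ∈ ℤ_{84}, x = 55(y − 6) mod 84 satisfies φ(x) = 55·55(y − 6) + 6 ≡ y (since 55·55 ≡ 1 mod 84). So every y has a preimage.
Thus φ is surjective.
Since φ is surjective, we find φ⁻¹(43): we need 55x ≡ 43 − 6 ≡ 37 (mod 84). Using 55⁻¹ = 55: x ≡ 55·37 = 2035 = 24·84 + 19, so x = 19.
Check: φ(19) = 55·19 + 6 = 1051 = 12·84 + 43 ≡ 43 (mod 84).

19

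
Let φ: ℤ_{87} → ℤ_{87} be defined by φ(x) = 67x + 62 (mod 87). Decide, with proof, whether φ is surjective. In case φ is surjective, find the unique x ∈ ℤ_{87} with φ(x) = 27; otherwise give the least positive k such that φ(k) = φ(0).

67

Since gcd(67, 87) = 1, 67 is invertible modulo 87. Euclid's algorithm: 87 = 1·67 + 20, 67 = 3·20 + 7, 20 = 2·7 + 6, 7 = 1·6 + 1; back-substituting gives 1 = 13·67 − 10·87, so 67⁻¹ ≡ 13 (mod 87).
Then y ↦ 13(y − 62) is a two-sided inverse to φ, so every y ∈ ℤ_{87} has a preimage.
Therefore φ is surjective.
Since φ is surjective, we find φ⁻¹(27): we need 67x ≡ 27 − 62 ≡ 52 (mod 87). Using 67⁻¹ = 13: x ≡ 13·52 = 676 = 7·87 + 67, so x = 67.
Check: φ(67) = 67·67 + 62 = 4551 = 52·87 + 27 ≡ 27 (mod 87).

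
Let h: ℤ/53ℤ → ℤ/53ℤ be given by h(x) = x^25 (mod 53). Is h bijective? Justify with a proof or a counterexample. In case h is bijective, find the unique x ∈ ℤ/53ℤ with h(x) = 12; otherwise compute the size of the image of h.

22

Since 53 is prime, the nonzero elements of ℤ/53ℤ form a cyclic group of order 52.
As gcd(25, 52) = 1, raising to the 25th power is a bijection on this group: if a^25 ≡ b^25 then (ab^{−1})^25 = 1, and the only element of order dividing gcd(25, 52) = 1 is 1, so a = b.
With h(0) = 0 this makes h injective on all of ℤ/53ℤ, hence bijective (finite equal-size domain and codomain). In particular h is bijective.
Since h is bijective, we find the preimage of 12. The inverse of x ↦ x^25 on (ℤ/53ℤ)^× is x ↦ x^25, because 25·25 = 625 = 12·52 + 1 ≡ 1 (mod 52) and x^{52} = 1 for x ≠ 0 (Fermat). So h⁻¹(12) = 12^25 mod 53.
Repeated squaring mod 53: 12^1 ≡ 12, 12^2 ≡ 12² = 144 ≡ 38, 12^4 ≡ 38² = 1444 ≡ 13, 12^8 ≡ 13² = 169 ≡ 10, 12^16 ≡ 10² = 100 ≡ 47. Since 25 = 16 + 8 + 1, 12^25 ≡ 47·10·12: 47·10 = 470 ≡ 46, then 46·12 = 552 ≡ 22. So 12^25 ≡ 22 (mod 53).
Hence h⁻¹(12) = 22.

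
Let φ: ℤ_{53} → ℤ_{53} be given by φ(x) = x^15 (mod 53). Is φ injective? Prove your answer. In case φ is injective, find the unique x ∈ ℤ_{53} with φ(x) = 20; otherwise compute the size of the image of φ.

Since 53 is prime, the nonzero elements of ℤ_{53} form a cyclic group of order 52.
As gcd(15, 52) = 1, raising to the 15th power is a bijection on this group: if s^15 ≡ t^15 then (st^{−1})^15 = 1, and the only element of order dividing gcd(15, 52) = 1 is 1, so s = t.
With φ(0) = 0 this makes φ injective on all of ℤ_{53}, hence bijective (finite equal-size domain and codomain). In particular φ is injective.
Since φ is injective, we find the preimage of 20. The inverse of x ↦ x^15 on (ℤ_{53})^× is x ↦ x^7, because 15·7 = 105 = 2·52 + 1 ≡ 1 (mod 52) and x^{52} = 1 for x ≠ 0 (Fermat). So φ⁻¹(20) = 20^7 mod 53.
Repeated squaring mod 53: 20^1 ≡ 20, 20^2 ≡ 20² = 400 ≡ 29, 20^4 ≡ 29² = 841 ≡ 46. Since 7 = 4 + 2 + 1, 20^7 ≡ 46·29·20: 46·29 = 1334 ≡ 9, then 9·20 = 180 ≡ 21. So 20^7 ≡ 21 (mod 53).
Hence φ⁻¹(20) = 21.

21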